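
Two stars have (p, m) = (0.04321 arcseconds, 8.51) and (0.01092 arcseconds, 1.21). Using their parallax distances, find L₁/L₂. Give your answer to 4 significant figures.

L₁/L₂ = 7.679 × 10^-5

d₁ = 1/p₁ = 1/0.04321″ = 23.143 pc; d₂ = 1/p₂ = 1/0.01092″ = 91.575 pc.
M₁ = m₁ − 5 log₁₀ d₁ + 5 = 8.51 − 6.8221 + 5 = 6.6879.
M₂ = 1.21 − 9.8089 + 5 = -3.5989.
L₁/L₂ = 10^(0.4(M₂ − M₁)) = 10^(0.4 × (-10.2868)) = 10^(-4.11472) = 0.000076786.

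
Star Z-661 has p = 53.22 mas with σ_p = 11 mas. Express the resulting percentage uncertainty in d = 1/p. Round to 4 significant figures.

20.67%

For d = 1/p, |σ_d/d| = |σ_p/p|.
σ_p/p = 11 / 53.22 = 0.20669 = 20.669%.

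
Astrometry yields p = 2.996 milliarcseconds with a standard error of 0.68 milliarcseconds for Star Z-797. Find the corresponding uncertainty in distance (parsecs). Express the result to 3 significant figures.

75.8 pc

d = 1/p, so σ_d = σ_p / p².
σ_d = 0.000680 / (0.002996)² = 0.000680 / 0.000008976 = 75.758 pc.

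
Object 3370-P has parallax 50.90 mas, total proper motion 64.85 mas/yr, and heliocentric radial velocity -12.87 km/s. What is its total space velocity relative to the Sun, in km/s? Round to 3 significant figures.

14.2 km/s

d = 1/p = 1/0.05090″ = 19.646 pc.
μ = 64.85 mas/yr = 0.06485 ″/yr.
v_t = 4.740 μ d = 4.740 × 0.06485 × 19.646 = 6.039 km/s.
v = √(v_r² + v_t²) = √((-12.87)² + 6.039²) = √202.106 = 14.216 km/s.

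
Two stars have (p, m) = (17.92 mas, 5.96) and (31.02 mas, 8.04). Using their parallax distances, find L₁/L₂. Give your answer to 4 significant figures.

d₁ = 1/p₁ = 1/0.01792″ = 55.804 pc; d₂ = 1/p₂ = 1/0.03102″ = 32.237 pc.
M₁ = m₁ − 5 log₁₀ d₁ + 5 = 5.96 − 8.7333 + 5 = 2.2267.
M₂ = 8.04 − 7.5418 + 5 = 5.4982.
L₁/L₂ = 10^(0.4(M₂ − M₁)) = 10^(0.4 × 3.2715) = 10^1.30860 = 20.352.

L₁/L₂ = 20.35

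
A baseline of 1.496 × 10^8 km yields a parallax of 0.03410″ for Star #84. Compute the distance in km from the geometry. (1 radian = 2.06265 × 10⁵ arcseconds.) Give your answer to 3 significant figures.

9.05 × 10^14 km

θ = 0.03410″ = 0.03410/206265 = 1.6532 × 10^-7 rad.
d = B/θ = (1.496 × 10^8) / (1.6532 × 10^-7) = 9.0491 × 10^14 km.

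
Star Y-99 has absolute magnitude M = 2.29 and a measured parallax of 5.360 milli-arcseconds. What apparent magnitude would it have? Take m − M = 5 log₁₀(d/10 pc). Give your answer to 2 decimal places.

m = 8.64

d = 1/p = 1/0.005360″ = 186.57 pc.
m − M = 5 log₁₀ d − 5 = 5 log₁₀(186.57) − 5 = 11.3542 − 5 = 6.3542.
m = M + (m − M) = 2.29 + 6.3542 = 8.64.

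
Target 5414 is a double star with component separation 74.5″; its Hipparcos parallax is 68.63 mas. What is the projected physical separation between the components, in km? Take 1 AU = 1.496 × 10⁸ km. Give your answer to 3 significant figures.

1.62 × 10^11 km

d = 1/p = 1/0.06863″ = 14.571 pc.
At distance d (pc), an angle of θ arcsec spans θ·d AU: s = 74.5 × 14.571 = 1085.5 AU.
= 1085.5 × 1.496 × 10⁸ km = 1.6239 × 10^11 km.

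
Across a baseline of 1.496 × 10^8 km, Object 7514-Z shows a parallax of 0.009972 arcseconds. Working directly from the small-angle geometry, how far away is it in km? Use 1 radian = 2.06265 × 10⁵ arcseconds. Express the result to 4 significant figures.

θ = 0.009972″ = 0.009972/206265 = 4.8346 × 10^-8 rad.
d = B/θ = (1.496 × 10^8) / (4.8346 × 10^-8) = 3.0944 × 10^15 km.

3.094 × 10^15 km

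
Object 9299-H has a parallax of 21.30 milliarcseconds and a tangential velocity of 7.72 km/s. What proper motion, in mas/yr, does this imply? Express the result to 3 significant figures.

d = 1/p = 1/0.02130″ = 46.948 pc.
μ = v_t / (4.74 d) = 7.72 / (4.74 × 46.948) = 7.72 / 222.53 = 0.034692 ″/yr = 34.692 mas/yr.

34.7 mas/yr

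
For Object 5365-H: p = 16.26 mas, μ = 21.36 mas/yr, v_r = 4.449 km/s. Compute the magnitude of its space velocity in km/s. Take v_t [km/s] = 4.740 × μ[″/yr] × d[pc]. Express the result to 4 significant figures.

d = 1/p = 1/0.01626″ = 61.501 pc.
μ = 21.36 mas/yr = 0.02136 ″/yr.
v_t = 4.740 μ d = 4.740 × 0.02136 × 61.501 = 6.2268 km/s.
v = √(v_r² + v_t²) = √(4.449² + 6.2268²) = √58.5666 = 7.6529 km/s.

7.653 km/s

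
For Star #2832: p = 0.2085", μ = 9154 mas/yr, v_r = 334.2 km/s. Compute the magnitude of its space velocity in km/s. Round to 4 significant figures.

393.7 km/s

d = 1/p = 1/0.2085″ = 4.7962 pc.
μ = 9154 mas/yr = 9.154 ″/yr.
v_t = 4.740 μ d = 4.740 × 9.154 × 4.7962 = 208.11 km/s.
v = √(v_r² + v_t²) = √(334.2² + 208.11²) = √154999 = 393.7 km/s.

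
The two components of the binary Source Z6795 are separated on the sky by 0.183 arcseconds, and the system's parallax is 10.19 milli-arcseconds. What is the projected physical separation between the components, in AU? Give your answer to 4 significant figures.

d = 1/p = 1/0.01019″ = 98.135 pc.
At distance d (pc), an angle of θ arcsec spans θ·d AU: s = 0.183 × 98.135 = 17.959 AU.

17.96 AU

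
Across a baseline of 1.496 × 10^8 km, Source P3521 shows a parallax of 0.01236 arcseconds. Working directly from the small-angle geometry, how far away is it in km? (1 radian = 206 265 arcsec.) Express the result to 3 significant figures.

θ = 0.01236″ = 0.01236/206265 = 5.9923 × 10^-8 rad.
d = B/θ = (1.496 × 10^8) / (5.9923 × 10^-8) = 2.4965 × 10^15 km.

2.50 × 10^15 km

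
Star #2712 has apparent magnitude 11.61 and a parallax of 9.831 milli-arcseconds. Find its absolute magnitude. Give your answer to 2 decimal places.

M = 6.57

d = 1/p = 1/0.009831″ = 101.72 pc.
m − M = 5 log₁₀(101.72) − 5 = 10.0370 − 5 = 5.0370.
M = m − (m − M) = 11.61 − 5.0370 = 6.57.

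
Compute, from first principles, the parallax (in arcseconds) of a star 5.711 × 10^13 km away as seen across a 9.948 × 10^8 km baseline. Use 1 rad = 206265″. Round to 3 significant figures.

3.59 arcsec

θ ≈ B/d = (9.948 × 10^8) / (5.711 × 10^13) = 1.7419 × 10^-5 rad.
In arcseconds: 1.7419 × 10^-5 × 206265 = 3.5929″.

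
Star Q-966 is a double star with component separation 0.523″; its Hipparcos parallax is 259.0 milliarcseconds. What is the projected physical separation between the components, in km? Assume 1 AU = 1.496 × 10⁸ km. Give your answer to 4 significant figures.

3.021 × 10^8 km

d = 1/p = 1/0.2590″ = 3.861 pc.
At distance d (pc), an angle of θ arcsec spans θ·d AU: s = 0.523 × 3.861 = 2.0193 AU.
= 2.0193 × 1.496 × 10⁸ km = 3.0209 × 10^8 km.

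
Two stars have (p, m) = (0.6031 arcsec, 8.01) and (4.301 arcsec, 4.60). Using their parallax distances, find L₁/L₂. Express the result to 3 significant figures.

L₁/L₂ = 2.20

d₁ = 1/p₁ = 1/0.6031″ = 1.6581 pc; d₂ = 1/p₂ = 1/4.301″ = 0.2325 pc.
M₁ = m₁ − 5 log₁₀ d₁ + 5 = 8.01 − 1.0981 + 5 = 11.9119.
M₂ = 4.60 − (-3.1679) + 5 = 12.7679.
L₁/L₂ = 10^(0.4(M₂ − M₁)) = 10^(0.4 × 0.8560) = 10^0.34240 = 2.1999.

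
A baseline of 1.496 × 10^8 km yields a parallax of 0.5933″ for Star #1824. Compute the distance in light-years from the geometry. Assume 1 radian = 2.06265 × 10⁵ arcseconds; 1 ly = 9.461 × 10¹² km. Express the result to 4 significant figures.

θ = 0.5933″ = 0.5933/206265 = 2.8764 × 10^-6 rad.
d = B/θ = (1.496 × 10^8) / (2.8764 × 10^-6) = 5.2009 × 10^13 km = (5.2009 × 10^13) / (9.461 × 10^12) ly = 5.4972 ly.

5.497 ly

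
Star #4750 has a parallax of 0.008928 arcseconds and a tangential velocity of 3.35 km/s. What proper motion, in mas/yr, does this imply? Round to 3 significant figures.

6.31 mas/yr

d = 1/p = 1/0.008928″ = 112.01 pc.
μ = v_t / (4.74 d) = 3.35 / (4.74 × 112.01) = 3.35 / 530.93 = 0.0063097 ″/yr = 6.3097 mas/yr.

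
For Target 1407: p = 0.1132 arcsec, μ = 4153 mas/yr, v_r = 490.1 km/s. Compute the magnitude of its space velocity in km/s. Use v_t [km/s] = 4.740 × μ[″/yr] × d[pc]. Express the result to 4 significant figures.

d = 1/p = 1/0.1132″ = 8.8339 pc.
μ = 4153 mas/yr = 4.153 ″/yr.
v_t = 4.740 μ d = 4.740 × 4.153 × 8.8339 = 173.9 km/s.
v = √(v_r² + v_t²) = √(490.1² + 173.9²) = √270439 = 520.04 km/s.

520.0 km/s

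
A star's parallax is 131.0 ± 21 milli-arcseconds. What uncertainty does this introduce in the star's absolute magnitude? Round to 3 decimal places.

σ_M = 0.348 mag

M = m − 5 log₁₀ d + 5 = m + 5 log₁₀ p + 5, so ∂M/∂p = 5/(p ln 10).
σ_M = (5/ln 10) · (σ_p/p) = 2.1715 × 21/131.0 = 2.1715 × 0.16031 = 0.34811.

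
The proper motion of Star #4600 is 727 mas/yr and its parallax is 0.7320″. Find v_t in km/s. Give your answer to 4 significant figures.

d = 1/p = 1/0.7320″ = 1.3661 pc.
μ = 727 mas/yr = 0.727 ″/yr.
v_t = 4.74 × μ × d = 4.74 × 0.727 × 1.3661 = 4.7076 km/s.

4.708 km/s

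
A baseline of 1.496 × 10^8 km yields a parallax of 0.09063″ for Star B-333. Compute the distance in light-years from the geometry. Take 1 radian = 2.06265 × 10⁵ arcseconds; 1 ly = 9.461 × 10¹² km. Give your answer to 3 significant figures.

36.0 ly

θ = 0.09063″ = 0.09063/206265 = 4.3939 × 10^-7 rad.
d = B/θ = (1.496 × 10^8) / (4.3939 × 10^-7) = 3.4047 × 10^14 km = (3.4047 × 10^14) / (9.461 × 10^12) ly = 35.987 ly.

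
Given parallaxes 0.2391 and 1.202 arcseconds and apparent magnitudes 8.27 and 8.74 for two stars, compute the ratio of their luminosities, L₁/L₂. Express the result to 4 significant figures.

L₁/L₂ = 38.96

d₁ = 1/p₁ = 1/0.2391″ = 4.1824 pc; d₂ = 1/p₂ = 1/1.202″ = 0.83195 pc.
M₁ = m₁ − 5 log₁₀ d₁ + 5 = 8.27 − 3.1071 + 5 = 10.1629.
M₂ = 8.74 − (-0.3995) + 5 = 14.1395.
L₁/L₂ = 10^(0.4(M₂ − M₁)) = 10^(0.4 × 3.9766) = 10^1.59064 = 38.962.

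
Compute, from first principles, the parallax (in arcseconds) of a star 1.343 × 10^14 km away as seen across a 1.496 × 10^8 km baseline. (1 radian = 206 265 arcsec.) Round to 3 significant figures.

0.230 arcsec

θ ≈ B/d = (1.496 × 10^8) / (1.343 × 10^14) = 1.1139 × 10^-6 rad.
In arcseconds: 1.1139 × 10^-6 × 206265 = 0.22976″.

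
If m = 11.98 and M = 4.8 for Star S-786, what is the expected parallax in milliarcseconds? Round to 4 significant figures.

3.664 mas

m − M = 11.98 − 4.8 = 7.18.
d = 10^((m−M)/5 + 1) = 10^2.436 = 272.9 pc.
p = 1/d = 1/272.9 = 0.0036643 arcsec = 3.6643 mas.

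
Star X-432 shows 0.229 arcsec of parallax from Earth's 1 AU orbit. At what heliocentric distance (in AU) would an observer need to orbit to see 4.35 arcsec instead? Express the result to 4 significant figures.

Parallax scales linearly with baseline: p ∝ B, so B = p_target / p_Earth × 1 AU.
B = 4.35 / 0.229 = 18.996 AU.

19.00 AU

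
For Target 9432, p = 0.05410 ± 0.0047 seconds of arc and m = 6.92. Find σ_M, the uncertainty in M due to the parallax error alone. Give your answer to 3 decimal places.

σ_M = 0.189 mag

M = m − 5 log₁₀ d + 5 = m + 5 log₁₀ p + 5, so ∂M/∂p = 5/(p ln 10).
σ_M = (5/ln 10) · (σ_p/p) = 2.1715 × 0.0047/0.05410 = 2.1715 × 0.086876 = 0.18865.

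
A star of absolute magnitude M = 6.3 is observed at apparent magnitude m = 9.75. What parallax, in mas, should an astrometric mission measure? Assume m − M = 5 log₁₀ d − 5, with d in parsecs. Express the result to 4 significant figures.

20.42 mas

m − M = 9.75 − 6.3 = 3.45.
d = 10^((m−M)/5 + 1) = 10^1.690 = 48.978 pc.
p = 1/d = 1/48.978 = 0.020417 arcsec = 20.417 mas.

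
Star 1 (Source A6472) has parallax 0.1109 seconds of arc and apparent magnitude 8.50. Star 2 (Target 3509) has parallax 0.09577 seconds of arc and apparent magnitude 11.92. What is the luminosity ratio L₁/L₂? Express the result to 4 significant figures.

d₁ = 1/p₁ = 1/0.1109″ = 9.0171 pc; d₂ = 1/p₂ = 1/0.09577″ = 10.442 pc.
M₁ = m₁ − 5 log₁₀ d₁ + 5 = 8.50 − 4.7753 + 5 = 8.7247.
M₂ = 11.92 − 5.0939 + 5 = 11.8261.
L₁/L₂ = 10^(0.4(M₂ − M₁)) = 10^(0.4 × 3.1014) = 10^1.24056 = 17.4.

L₁/L₂ = 17.40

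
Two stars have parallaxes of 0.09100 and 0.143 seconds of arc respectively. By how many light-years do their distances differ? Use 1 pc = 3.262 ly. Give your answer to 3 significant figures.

d_A = 1/0.09100″ = 10.989 pc; d_B = 1/0.1430″ = 6.993 pc.
|d_B − d_A| = |6.993 − 10.989| = 3.996 pc = 3.996 × 3.262 ly = 13.035 ly.

13.0 ly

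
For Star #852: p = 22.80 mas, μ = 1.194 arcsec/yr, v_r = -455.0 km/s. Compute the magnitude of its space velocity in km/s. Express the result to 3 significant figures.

d = 1/p = 1/0.02280″ = 43.86 pc.
v_t = 4.740 μ d = 4.740 × 1.194 × 43.86 = 248.23 km/s.
v = √(v_r² + v_t²) = √((-455.0)² + 248.23²) = √268643 = 518.31 km/s.

518 km/s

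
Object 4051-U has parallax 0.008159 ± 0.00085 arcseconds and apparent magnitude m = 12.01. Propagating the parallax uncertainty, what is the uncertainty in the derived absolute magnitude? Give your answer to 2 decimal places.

σ_M = 0.23 mag

M = m − 5 log₁₀ d + 5 = m + 5 log₁₀ p + 5, so ∂M/∂p = 5/(p ln 10).
σ_M = (5/ln 10) · (σ_p/p) = 2.1715 × 0.00085/0.008159 = 2.1715 × 0.10418 = 0.22623.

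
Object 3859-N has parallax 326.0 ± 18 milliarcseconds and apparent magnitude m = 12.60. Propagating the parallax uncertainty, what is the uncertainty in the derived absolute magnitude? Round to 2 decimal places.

σ_M = 0.12 mag

M = m − 5 log₁₀ d + 5 = m + 5 log₁₀ p + 5, so ∂M/∂p = 5/(p ln 10).
σ_M = (5/ln 10) · (σ_p/p) = 2.1715 × 18/326.0 = 2.1715 × 0.055215 = 0.1199.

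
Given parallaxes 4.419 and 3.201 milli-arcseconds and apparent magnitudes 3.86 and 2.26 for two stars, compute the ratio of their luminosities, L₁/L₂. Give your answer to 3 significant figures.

L₁/L₂ = 0.120

d₁ = 1/p₁ = 1/0.004419″ = 226.3 pc; d₂ = 1/p₂ = 1/0.003201″ = 312.4 pc.
M₁ = m₁ − 5 log₁₀ d₁ + 5 = 3.86 − 11.7734 + 5 = -2.9134.
M₂ = 2.26 − 12.4736 + 5 = -5.2136.
L₁/L₂ = 10^(0.4(M₂ − M₁)) = 10^(0.4 × (-2.3002)) = 10^(-0.92008) = 0.1202.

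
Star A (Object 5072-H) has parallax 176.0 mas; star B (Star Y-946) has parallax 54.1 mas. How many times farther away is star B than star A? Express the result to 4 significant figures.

3.253

Since d = 1/p, d_B/d_A = p_A/p_B.
= 176.0 / 54.1 = 3.2532.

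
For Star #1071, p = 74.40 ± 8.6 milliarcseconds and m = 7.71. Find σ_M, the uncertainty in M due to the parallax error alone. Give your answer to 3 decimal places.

M = m − 5 log₁₀ d + 5 = m + 5 log₁₀ p + 5, so ∂M/∂p = 5/(p ln 10).
σ_M = (5/ln 10) · (σ_p/p) = 2.1715 × 8.6/74.40 = 2.1715 × 0.11559 = 0.251.

σ_M = 0.251 mag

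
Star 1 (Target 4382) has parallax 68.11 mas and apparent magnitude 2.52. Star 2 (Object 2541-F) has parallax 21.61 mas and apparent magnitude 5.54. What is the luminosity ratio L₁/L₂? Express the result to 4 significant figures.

d₁ = 1/p₁ = 1/0.06811″ = 14.682 pc; d₂ = 1/p₂ = 1/0.02161″ = 46.275 pc.
M₁ = m₁ − 5 log₁₀ d₁ + 5 = 2.52 − 5.8339 + 5 = 1.6861.
M₂ = 5.54 − 8.3267 + 5 = 2.2133.
L₁/L₂ = 10^(0.4(M₂ − M₁)) = 10^(0.4 × 0.5272) = 10^0.21088 = 1.6251.

L₁/L₂ = 1.625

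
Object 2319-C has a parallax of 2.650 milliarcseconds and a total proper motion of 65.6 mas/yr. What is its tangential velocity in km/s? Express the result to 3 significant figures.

d = 1/p = 1/0.002650″ = 377.36 pc.
μ = 65.6 mas/yr = 0.0656 ″/yr.
v_t = 4.74 × μ × d = 4.74 × 0.0656 × 377.36 = 117.34 km/s.

117 km/s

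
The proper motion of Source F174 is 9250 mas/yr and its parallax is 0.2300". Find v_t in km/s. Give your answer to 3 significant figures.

191 km/s

d = 1/p = 1/0.2300″ = 4.3478 pc.
μ = 9250 mas/yr = 9.25 ″/yr.
v_t = 4.74 × μ × d = 4.74 × 9.25 × 4.3478 = 190.63 km/s.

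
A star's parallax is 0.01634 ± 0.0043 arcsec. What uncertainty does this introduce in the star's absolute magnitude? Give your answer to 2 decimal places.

σ_M = 0.57 mag

M = m − 5 log₁₀ d + 5 = m + 5 log₁₀ p + 5, so ∂M/∂p = 5/(p ln 10).
σ_M = (5/ln 10) · (σ_p/p) = 2.1715 × 0.0043/0.01634 = 2.1715 × 0.26316 = 0.57145.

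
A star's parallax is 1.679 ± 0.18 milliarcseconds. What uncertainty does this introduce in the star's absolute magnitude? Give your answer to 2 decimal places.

M = m − 5 log₁₀ d + 5 = m + 5 log₁₀ p + 5, so ∂M/∂p = 5/(p ln 10).
σ_M = (5/ln 10) · (σ_p/p) = 2.1715 × 0.18/1.679 = 2.1715 × 0.10721 = 0.23281.

σ_M = 0.23 mag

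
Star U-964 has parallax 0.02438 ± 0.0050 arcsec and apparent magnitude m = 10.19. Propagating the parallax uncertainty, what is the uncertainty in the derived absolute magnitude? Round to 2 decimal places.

M = m − 5 log₁₀ d + 5 = m + 5 log₁₀ p + 5, so ∂M/∂p = 5/(p ln 10).
σ_M = (5/ln 10) · (σ_p/p) = 2.1715 × 0.0050/0.02438 = 2.1715 × 0.20509 = 0.44535.

σ_M = 0.45 mag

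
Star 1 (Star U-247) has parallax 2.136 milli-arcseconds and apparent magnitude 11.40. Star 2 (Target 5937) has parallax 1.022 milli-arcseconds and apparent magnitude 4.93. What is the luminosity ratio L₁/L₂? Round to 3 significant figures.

d₁ = 1/p₁ = 1/0.002136″ = 468.16 pc; d₂ = 1/p₂ = 1/0.001022″ = 978.47 pc.
M₁ = m₁ − 5 log₁₀ d₁ + 5 = 11.40 − 13.3520 + 5 = 3.0480.
M₂ = 4.93 − 14.9527 + 5 = -5.0227.
L₁/L₂ = 10^(0.4(M₂ − M₁)) = 10^(0.4 × (-8.0707)) = 10^(-3.22828) = 0.00059118.

L₁/L₂ = 0.000591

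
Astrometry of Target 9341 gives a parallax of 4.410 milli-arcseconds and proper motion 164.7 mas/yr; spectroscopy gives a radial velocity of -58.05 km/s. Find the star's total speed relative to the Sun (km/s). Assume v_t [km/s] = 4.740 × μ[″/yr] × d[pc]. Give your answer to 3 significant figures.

186 km/s

d = 1/p = 1/0.004410″ = 226.76 pc.
μ = 164.7 mas/yr = 0.1647 ″/yr.
v_t = 4.740 μ d = 4.740 × 0.1647 × 226.76 = 177.03 km/s.
v = √(v_r² + v_t²) = √((-58.05)² + 177.03²) = √34709.4 = 186.3 km/s.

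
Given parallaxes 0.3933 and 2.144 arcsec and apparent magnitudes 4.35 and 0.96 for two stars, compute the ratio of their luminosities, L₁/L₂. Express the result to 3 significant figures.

L₁/L₂ = 1.31

d₁ = 1/p₁ = 1/0.3933″ = 2.5426 pc; d₂ = 1/p₂ = 1/2.144″ = 0.46642 pc.
M₁ = m₁ − 5 log₁₀ d₁ + 5 = 4.35 − 2.0264 + 5 = 7.3236.
M₂ = 0.96 − (-1.6561) + 5 = 7.6161.
L₁/L₂ = 10^(0.4(M₂ − M₁)) = 10^(0.4 × 0.2925) = 10^0.11700 = 1.3092.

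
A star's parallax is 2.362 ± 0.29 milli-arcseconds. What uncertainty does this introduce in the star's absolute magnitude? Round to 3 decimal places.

σ_M = 0.267 mag

M = m − 5 log₁₀ d + 5 = m + 5 log₁₀ p + 5, so ∂M/∂p = 5/(p ln 10).
σ_M = (5/ln 10) · (σ_p/p) = 2.1715 × 0.29/2.362 = 2.1715 × 0.12278 = 0.26662.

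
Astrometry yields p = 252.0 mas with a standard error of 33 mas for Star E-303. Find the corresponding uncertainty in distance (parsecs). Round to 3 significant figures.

d = 1/p, so σ_d = σ_p / p².
σ_d = 0.0330 / (0.2520)² = 0.0330 / 0.063504 = 0.51965 pc.

0.520 pc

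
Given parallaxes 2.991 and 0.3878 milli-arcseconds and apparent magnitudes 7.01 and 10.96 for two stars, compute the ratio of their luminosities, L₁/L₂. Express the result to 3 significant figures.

d₁ = 1/p₁ = 1/0.002991″ = 334.34 pc; d₂ = 1/p₂ = 1/0.0003878″ = 2578.6 pc.
M₁ = m₁ − 5 log₁₀ d₁ + 5 = 7.01 − 12.6209 + 5 = -0.6109.
M₂ = 10.96 − 17.0569 + 5 = -1.0969.
L₁/L₂ = 10^(0.4(M₂ − M₁)) = 10^(0.4 × (-0.4860)) = 10^(-0.19440) = 0.63915.

L₁/L₂ = 0.639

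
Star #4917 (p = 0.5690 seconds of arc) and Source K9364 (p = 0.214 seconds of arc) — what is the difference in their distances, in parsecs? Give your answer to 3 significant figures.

2.92 pc

d_A = 1/0.5690″ = 1.7575 pc; d_B = 1/0.2140″ = 4.6729 pc.
|d_B − d_A| = |4.6729 − 1.7575| = 2.9154 pc.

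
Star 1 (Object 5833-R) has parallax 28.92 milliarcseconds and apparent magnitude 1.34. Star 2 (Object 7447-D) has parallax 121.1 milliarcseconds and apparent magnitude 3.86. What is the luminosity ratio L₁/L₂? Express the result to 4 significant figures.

L₁/L₂ = 178.6

d₁ = 1/p₁ = 1/0.02892″ = 34.578 pc; d₂ = 1/p₂ = 1/0.1211″ = 8.2576 pc.
M₁ = m₁ − 5 log₁₀ d₁ + 5 = 1.34 − 7.6940 + 5 = -1.3540.
M₂ = 3.86 − 4.5843 + 5 = 4.2757.
L₁/L₂ = 10^(0.4(M₂ − M₁)) = 10^(0.4 × 5.6297) = 10^2.25188 = 178.6.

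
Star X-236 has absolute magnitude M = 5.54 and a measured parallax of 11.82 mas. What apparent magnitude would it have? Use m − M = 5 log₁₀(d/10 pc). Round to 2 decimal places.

m = 10.18

d = 1/p = 1/0.01182″ = 84.602 pc.
m − M = 5 log₁₀ d − 5 = 5 log₁₀(84.602) − 5 = 9.6369 − 5 = 4.6369.
m = M + (m − M) = 5.54 + 4.6369 = 10.18.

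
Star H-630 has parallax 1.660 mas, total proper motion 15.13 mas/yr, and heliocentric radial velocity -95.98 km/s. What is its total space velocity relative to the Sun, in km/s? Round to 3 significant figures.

d = 1/p = 1/0.001660″ = 602.41 pc.
μ = 15.13 mas/yr = 0.01513 ″/yr.
v_t = 4.740 μ d = 4.740 × 0.01513 × 602.41 = 43.203 km/s.
v = √(v_r² + v_t²) = √((-95.98)² + 43.203²) = √11078.7 = 105.26 km/s.

105 km/s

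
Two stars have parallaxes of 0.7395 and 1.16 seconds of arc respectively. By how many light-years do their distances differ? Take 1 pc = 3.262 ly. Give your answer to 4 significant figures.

1.599 ly

d_A = 1/0.7395″ = 1.3523 pc; d_B = 1/1.160″ = 0.86207 pc.
|d_B − d_A| = |0.86207 − 1.3523| = 0.49023 pc = 0.49023 × 3.262 ly = 1.5991 ly.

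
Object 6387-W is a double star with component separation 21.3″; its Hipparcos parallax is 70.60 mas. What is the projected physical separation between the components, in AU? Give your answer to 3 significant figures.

d = 1/p = 1/0.07060″ = 14.164 pc.
At distance d (pc), an angle of θ arcsec spans θ·d AU: s = 21.3 × 14.164 = 301.69 AU.

302 AU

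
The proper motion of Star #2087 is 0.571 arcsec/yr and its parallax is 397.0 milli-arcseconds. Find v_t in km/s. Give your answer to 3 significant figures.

6.82 km/s

d = 1/p = 1/0.3970″ = 2.5189 pc.
v_t = 4.74 × μ × d = 4.74 × 0.571 × 2.5189 = 6.8175 km/s.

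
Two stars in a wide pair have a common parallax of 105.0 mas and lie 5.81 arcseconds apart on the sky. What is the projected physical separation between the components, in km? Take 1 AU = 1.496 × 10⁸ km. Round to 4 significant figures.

8.278 × 10^9 km

d = 1/p = 1/0.1050″ = 9.5238 pc.
At distance d (pc), an angle of θ arcsec spans θ·d AU: s = 5.81 × 9.5238 = 55.333 AU.
= 55.333 × 1.496 × 10⁸ km = 8.2778 × 10^9 km.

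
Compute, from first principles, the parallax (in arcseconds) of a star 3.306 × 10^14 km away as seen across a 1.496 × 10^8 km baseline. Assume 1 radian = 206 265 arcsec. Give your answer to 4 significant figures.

0.09334 arcsec

θ ≈ B/d = (1.496 × 10^8) / (3.306 × 10^14) = 4.5251 × 10^-7 rad.
In arcseconds: 4.5251 × 10^-7 × 206265 = 0.093337″.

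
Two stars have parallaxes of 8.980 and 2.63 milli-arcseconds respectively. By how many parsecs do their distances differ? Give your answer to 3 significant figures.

d_A = 1/0.008980″ = 111.36 pc; d_B = 1/0.002630″ = 380.23 pc.
|d_B − d_A| = |380.23 − 111.36| = 268.87 pc.

269 pc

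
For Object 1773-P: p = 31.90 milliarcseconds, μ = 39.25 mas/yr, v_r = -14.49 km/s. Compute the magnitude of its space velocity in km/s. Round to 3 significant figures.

d = 1/p = 1/0.03190″ = 31.348 pc.
μ = 39.25 mas/yr = 0.03925 ″/yr.
v_t = 4.740 μ d = 4.740 × 0.03925 × 31.348 = 5.8321 km/s.
v = √(v_r² + v_t²) = √((-14.49)² + 5.8321²) = √243.973 = 15.62 km/s.

15.6 km/s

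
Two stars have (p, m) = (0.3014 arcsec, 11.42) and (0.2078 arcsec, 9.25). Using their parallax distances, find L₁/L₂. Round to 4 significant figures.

L₁/L₂ = 0.06442

d₁ = 1/p₁ = 1/0.3014″ = 3.3179 pc; d₂ = 1/p₂ = 1/0.2078″ = 4.8123 pc.
M₁ = m₁ − 5 log₁₀ d₁ + 5 = 11.42 − 2.6043 + 5 = 13.8157.
M₂ = 9.25 − 3.4118 + 5 = 10.8382.
L₁/L₂ = 10^(0.4(M₂ − M₁)) = 10^(0.4 × (-2.9775)) = 10^(-1.19100) = 0.064417.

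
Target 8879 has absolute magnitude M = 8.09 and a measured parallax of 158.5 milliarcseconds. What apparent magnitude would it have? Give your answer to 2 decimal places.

d = 1/p = 1/0.1585″ = 6.3091 pc.
m − M = 5 log₁₀ d − 5 = 5 log₁₀(6.3091) − 5 = 3.9998 − 5 = -1.0002.
m = M + (m − M) = 8.09 + (-1.0002) = 7.09.

m = 7.09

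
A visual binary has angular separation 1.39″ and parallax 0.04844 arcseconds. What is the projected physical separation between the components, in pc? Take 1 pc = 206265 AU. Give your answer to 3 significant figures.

d = 1/p = 1/0.04844″ = 20.644 pc.
At distance d (pc), an angle of θ arcsec spans θ·d AU: s = 1.39 × 20.644 = 28.695 AU.
= 28.695 / 206265 = 0.00013912 pc.

0.000139 pc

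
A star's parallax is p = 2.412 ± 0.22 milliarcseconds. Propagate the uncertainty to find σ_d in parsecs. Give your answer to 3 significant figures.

37.8 pc

d = 1/p, so σ_d = σ_p / p².
σ_d = 0.000220 / (0.002412)² = 0.000220 / 0.0000058177 = 37.816 pc.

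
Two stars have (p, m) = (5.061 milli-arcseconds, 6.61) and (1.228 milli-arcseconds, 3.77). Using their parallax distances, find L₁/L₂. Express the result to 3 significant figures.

L₁/L₂ = 0.00430

d₁ = 1/p₁ = 1/0.005061″ = 197.59 pc; d₂ = 1/p₂ = 1/0.001228″ = 814.33 pc.
M₁ = m₁ − 5 log₁₀ d₁ + 5 = 6.61 − 11.4788 + 5 = 0.1312.
M₂ = 3.77 − 14.5540 + 5 = -5.7840.
L₁/L₂ = 10^(0.4(M₂ − M₁)) = 10^(0.4 × (-5.9152)) = 10^(-2.36608) = 0.0043045.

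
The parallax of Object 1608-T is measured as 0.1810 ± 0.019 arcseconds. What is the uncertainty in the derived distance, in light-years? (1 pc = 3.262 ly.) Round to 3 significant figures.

1.89 ly

d = 1/p, so σ_d = σ_p / p².
σ_d = 0.0190 / (0.1810)² = 0.0190 / 0.032761 = 0.57996 pc = 0.57996 × 3.262 ly = 1.8918 ly.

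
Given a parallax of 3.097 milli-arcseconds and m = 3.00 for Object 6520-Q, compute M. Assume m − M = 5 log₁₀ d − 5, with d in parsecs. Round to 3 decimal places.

d = 1/p = 1/0.003097″ = 322.89 pc.
m − M = 5 log₁₀(322.89) − 5 = 12.5453 − 5 = 7.5453.
M = m − (m − M) = 3.00 − 7.5453 = -4.545.

M = -4.545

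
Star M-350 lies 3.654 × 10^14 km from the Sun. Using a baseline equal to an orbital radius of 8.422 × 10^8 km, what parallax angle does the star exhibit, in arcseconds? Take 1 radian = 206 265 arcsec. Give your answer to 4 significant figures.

θ ≈ B/d = (8.422 × 10^8) / (3.654 × 10^14) = 2.3049 × 10^-6 rad.
In arcseconds: 2.3049 × 10^-6 × 206265 = 0.47542″.

0.4754 arcsec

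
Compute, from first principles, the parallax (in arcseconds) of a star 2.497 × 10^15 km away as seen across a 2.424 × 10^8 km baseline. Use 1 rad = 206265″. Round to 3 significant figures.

θ ≈ B/d = (2.424 × 10^8) / (2.497 × 10^15) = 9.7076 × 10^-8 rad.
In arcseconds: 9.7076 × 10^-8 × 206265 = 0.020023″.

0.0200 arcsec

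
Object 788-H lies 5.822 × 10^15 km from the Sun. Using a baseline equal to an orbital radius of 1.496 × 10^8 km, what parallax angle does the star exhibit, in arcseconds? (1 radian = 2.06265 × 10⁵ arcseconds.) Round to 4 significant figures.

θ ≈ B/d = (1.496 × 10^8) / (5.822 × 10^15) = 2.5696 × 10^-8 rad.
In arcseconds: 2.5696 × 10^-8 × 206265 = 0.0053002″.

0.005300 arcsec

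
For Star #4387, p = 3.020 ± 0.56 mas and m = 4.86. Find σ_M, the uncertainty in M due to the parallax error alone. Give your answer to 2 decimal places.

M = m − 5 log₁₀ d + 5 = m + 5 log₁₀ p + 5, so ∂M/∂p = 5/(p ln 10).
σ_M = (5/ln 10) · (σ_p/p) = 2.1715 × 0.56/3.020 = 2.1715 × 0.18543 = 0.40266.

σ_M = 0.40 mag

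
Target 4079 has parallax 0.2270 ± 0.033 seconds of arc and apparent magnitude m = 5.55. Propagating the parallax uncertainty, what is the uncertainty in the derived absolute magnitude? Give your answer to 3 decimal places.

σ_M = 0.316 mag

M = m − 5 log₁₀ d + 5 = m + 5 log₁₀ p + 5, so ∂M/∂p = 5/(p ln 10).
σ_M = (5/ln 10) · (σ_p/p) = 2.1715 × 0.033/0.2270 = 2.1715 × 0.14537 = 0.31567.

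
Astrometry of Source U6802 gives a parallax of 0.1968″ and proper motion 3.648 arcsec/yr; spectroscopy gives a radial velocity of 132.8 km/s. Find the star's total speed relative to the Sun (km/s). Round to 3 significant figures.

d = 1/p = 1/0.1968″ = 5.0813 pc.
v_t = 4.740 μ d = 4.740 × 3.648 × 5.0813 = 87.863 km/s.
v = √(v_r² + v_t²) = √(132.8² + 87.863²) = √25355.7 = 159.23 km/s.

159 km/s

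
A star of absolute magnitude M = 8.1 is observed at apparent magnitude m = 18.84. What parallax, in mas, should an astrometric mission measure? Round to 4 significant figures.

0.7112 mas

m − M = 18.84 − 8.1 = 10.74.
d = 10^((m−M)/5 + 1) = 10^3.148 = 1406 pc.
p = 1/d = 1/1406 = 0.00071124 arcsec = 0.71124 mas.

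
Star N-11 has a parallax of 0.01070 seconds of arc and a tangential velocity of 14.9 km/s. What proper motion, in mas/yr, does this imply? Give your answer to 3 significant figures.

d = 1/p = 1/0.01070″ = 93.458 pc.
μ = v_t / (4.74 d) = 14.9 / (4.74 × 93.458) = 14.9 / 442.99 = 0.033635 ″/yr = 33.635 mas/yr.

33.6 mas/yr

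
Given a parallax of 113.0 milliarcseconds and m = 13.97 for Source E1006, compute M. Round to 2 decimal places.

M = 14.24

d = 1/p = 1/0.1130″ = 8.8496 pc.
m − M = 5 log₁₀(8.8496) − 5 = 4.7346 − 5 = -0.2654.
M = m − (m − M) = 13.97 − (-0.2654) = 14.24.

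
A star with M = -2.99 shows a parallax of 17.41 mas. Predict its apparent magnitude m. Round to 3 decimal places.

m = 0.806

d = 1/p = 1/0.01741″ = 57.438 pc.
m − M = 5 log₁₀ d − 5 = 5 log₁₀(57.438) − 5 = 8.7960 − 5 = 3.7960.
m = M + (m − M) = -2.99 + 3.7960 = 0.806.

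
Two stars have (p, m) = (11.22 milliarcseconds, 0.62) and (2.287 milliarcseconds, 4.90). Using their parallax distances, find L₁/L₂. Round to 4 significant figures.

L₁/L₂ = 2.141

d₁ = 1/p₁ = 1/0.01122″ = 89.127 pc; d₂ = 1/p₂ = 1/0.002287″ = 437.25 pc.
M₁ = m₁ − 5 log₁₀ d₁ + 5 = 0.62 − 9.7500 + 5 = -4.1300.
M₂ = 4.90 − 13.2036 + 5 = -3.3036.
L₁/L₂ = 10^(0.4(M₂ − M₁)) = 10^(0.4 × 0.8264) = 10^0.33056 = 2.1407.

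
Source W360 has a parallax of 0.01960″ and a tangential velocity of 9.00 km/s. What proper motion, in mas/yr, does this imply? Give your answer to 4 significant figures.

37.22 mas/yr

d = 1/p = 1/0.01960″ = 51.02 pc.
μ = v_t / (4.74 d) = 9.00 / (4.74 × 51.02) = 9.00 / 241.83 = 0.037216 ″/yr = 37.216 mas/yr.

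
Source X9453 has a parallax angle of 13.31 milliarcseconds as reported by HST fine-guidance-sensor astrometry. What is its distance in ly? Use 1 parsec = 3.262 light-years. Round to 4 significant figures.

245.1 ly

p = 13.31 milliarcseconds = 0.01331 arcsec.
d = 1/p = 1/0.01331 = 75.131 pc.
In light-years: 75.131 × 3.262 = 245.08 ly.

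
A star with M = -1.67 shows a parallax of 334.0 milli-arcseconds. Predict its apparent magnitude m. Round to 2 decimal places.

d = 1/p = 1/0.3340″ = 2.994 pc.
m − M = 5 log₁₀ d − 5 = 5 log₁₀(2.994) − 5 = 2.3813 − 5 = -2.6187.
m = M + (m − M) = -1.67 + (-2.6187) = -4.29.

m = -4.29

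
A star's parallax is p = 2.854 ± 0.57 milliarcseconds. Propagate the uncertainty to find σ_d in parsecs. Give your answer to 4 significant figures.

d = 1/p, so σ_d = σ_p / p².
σ_d = 0.000570 / (0.002854)² = 0.000570 / 0.0000081453 = 69.979 pc.

69.98 pc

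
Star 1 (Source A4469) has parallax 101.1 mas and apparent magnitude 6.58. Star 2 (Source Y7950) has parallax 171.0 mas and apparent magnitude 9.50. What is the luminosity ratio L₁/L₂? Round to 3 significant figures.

L₁/L₂ = 42.1

d₁ = 1/p₁ = 1/0.1011″ = 9.8912 pc; d₂ = 1/p₂ = 1/0.1710″ = 5.848 pc.
M₁ = m₁ − 5 log₁₀ d₁ + 5 = 6.58 − 4.9762 + 5 = 6.6038.
M₂ = 9.50 − 3.8350 + 5 = 10.6650.
L₁/L₂ = 10^(0.4(M₂ − M₁)) = 10^(0.4 × 4.0612) = 10^1.62448 = 42.119.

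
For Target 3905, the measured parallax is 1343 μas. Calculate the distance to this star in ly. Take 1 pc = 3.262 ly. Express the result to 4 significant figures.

p = 1343 μas = 0.001343 arcsec.
d = 1/p = 1/0.001343 = 744.6 pc.
In light-years: 744.6 × 3.262 = 2428.9 ly.

2429 ly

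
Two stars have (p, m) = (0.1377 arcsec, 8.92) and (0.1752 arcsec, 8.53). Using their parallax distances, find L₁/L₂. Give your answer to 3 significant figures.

d₁ = 1/p₁ = 1/0.1377″ = 7.2622 pc; d₂ = 1/p₂ = 1/0.1752″ = 5.7078 pc.
M₁ = m₁ − 5 log₁₀ d₁ + 5 = 8.92 − 4.3053 + 5 = 9.6147.
M₂ = 8.53 − 3.7823 + 5 = 9.7477.
L₁/L₂ = 10^(0.4(M₂ − M₁)) = 10^(0.4 × 0.1330) = 10^0.05320 = 1.1303.

L₁/L₂ = 1.13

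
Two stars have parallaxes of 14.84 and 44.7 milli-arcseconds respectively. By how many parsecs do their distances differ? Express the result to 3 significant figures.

45.0 pc

d_A = 1/0.01484″ = 67.385 pc; d_B = 1/0.04470″ = 22.371 pc.
|d_B − d_A| = |22.371 − 67.385| = 45.014 pc.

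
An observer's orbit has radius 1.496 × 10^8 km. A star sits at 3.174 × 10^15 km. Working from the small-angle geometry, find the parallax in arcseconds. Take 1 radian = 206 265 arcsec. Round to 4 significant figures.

θ ≈ B/d = (1.496 × 10^8) / (3.174 × 10^15) = 4.7133 × 10^-8 rad.
In arcseconds: 4.7133 × 10^-8 × 206265 = 0.0097219″.

0.009722 arcsec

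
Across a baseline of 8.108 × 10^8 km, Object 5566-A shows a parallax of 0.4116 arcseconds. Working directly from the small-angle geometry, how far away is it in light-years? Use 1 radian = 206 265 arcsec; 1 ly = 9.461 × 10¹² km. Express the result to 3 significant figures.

θ = 0.4116″ = 0.4116/206265 = 1.9955 × 10^-6 rad.
d = B/θ = (8.108 × 10^8) / (1.9955 × 10^-6) = 4.0631 × 10^14 km = (4.0631 × 10^14) / (9.461 × 10^12) ly = 42.946 ly.

42.9 ly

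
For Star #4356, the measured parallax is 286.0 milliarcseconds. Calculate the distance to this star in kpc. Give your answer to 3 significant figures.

p = 286.0 milliarcseconds = 0.2860 arcsec.
d = 1/p = 1/0.2860 = 3.4965 pc.
= 0.0034965 kpc.

0.00350 kpc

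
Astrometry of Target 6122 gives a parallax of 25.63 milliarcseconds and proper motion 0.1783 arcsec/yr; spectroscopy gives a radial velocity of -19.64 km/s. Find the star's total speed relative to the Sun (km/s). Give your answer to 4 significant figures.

38.38 km/s

d = 1/p = 1/0.02563″ = 39.017 pc.
v_t = 4.740 μ d = 4.740 × 0.1783 × 39.017 = 32.975 km/s.
v = √(v_r² + v_t²) = √((-19.64)² + 32.975²) = √1473.08 = 38.381 km/s.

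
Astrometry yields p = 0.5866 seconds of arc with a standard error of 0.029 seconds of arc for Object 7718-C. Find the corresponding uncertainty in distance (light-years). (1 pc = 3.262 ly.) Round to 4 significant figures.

d = 1/p, so σ_d = σ_p / p².
σ_d = 0.0290 / (0.5866)² = 0.0290 / 0.3441 = 0.084278 pc = 0.084278 × 3.262 ly = 0.27491 ly.

0.2749 ly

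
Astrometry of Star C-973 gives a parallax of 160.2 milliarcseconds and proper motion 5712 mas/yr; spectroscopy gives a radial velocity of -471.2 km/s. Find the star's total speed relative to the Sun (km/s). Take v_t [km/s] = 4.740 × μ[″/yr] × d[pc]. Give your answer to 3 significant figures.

501 km/s

d = 1/p = 1/0.1602″ = 6.2422 pc.
μ = 5712 mas/yr = 5.712 ″/yr.
v_t = 4.740 μ d = 4.740 × 5.712 × 6.2422 = 169.01 km/s.
v = √(v_r² + v_t²) = √((-471.2)² + 169.01²) = √250594 = 500.59 km/s.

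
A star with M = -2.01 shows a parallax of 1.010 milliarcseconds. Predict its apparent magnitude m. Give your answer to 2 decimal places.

m = 7.97

d = 1/p = 1/0.001010″ = 990.1 pc.
m − M = 5 log₁₀ d − 5 = 5 log₁₀(990.1) − 5 = 14.9784 − 5 = 9.9784.
m = M + (m − M) = -2.01 + 9.9784 = 7.97.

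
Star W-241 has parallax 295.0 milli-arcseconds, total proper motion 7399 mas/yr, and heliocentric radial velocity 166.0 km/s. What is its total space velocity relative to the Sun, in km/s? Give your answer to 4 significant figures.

204.2 km/s

d = 1/p = 1/0.2950″ = 3.3898 pc.
μ = 7399 mas/yr = 7.399 ″/yr.
v_t = 4.740 μ d = 4.740 × 7.399 × 3.3898 = 118.88 km/s.
v = √(v_r² + v_t²) = √(166.0² + 118.88²) = √41688.5 = 204.18 km/s.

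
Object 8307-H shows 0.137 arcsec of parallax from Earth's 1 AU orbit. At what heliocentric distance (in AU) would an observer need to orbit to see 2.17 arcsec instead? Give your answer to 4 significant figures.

15.84 AU

Parallax scales linearly with baseline: p ∝ B, so B = p_target / p_Earth × 1 AU.
B = 2.17 / 0.137 = 15.839 AU.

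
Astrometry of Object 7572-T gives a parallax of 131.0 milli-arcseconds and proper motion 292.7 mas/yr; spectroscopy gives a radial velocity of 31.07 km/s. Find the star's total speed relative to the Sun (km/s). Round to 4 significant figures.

32.83 km/s

d = 1/p = 1/0.1310″ = 7.6336 pc.
μ = 292.7 mas/yr = 0.2927 ″/yr.
v_t = 4.740 μ d = 4.740 × 0.2927 × 7.6336 = 10.591 km/s.
v = √(v_r² + v_t²) = √(31.07² + 10.591²) = √1077.51 = 32.825 km/s.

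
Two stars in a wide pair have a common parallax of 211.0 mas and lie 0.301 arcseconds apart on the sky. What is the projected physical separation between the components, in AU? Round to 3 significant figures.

1.43 AU

d = 1/p = 1/0.2110″ = 4.7393 pc.
At distance d (pc), an angle of θ arcsec spans θ·d AU: s = 0.301 × 4.7393 = 1.4265 AU.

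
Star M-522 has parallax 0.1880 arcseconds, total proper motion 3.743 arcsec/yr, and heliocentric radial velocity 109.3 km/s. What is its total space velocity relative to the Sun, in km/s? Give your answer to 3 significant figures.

144 km/s

d = 1/p = 1/0.1880″ = 5.3191 pc.
v_t = 4.740 μ d = 4.740 × 3.743 × 5.3191 = 94.371 km/s.
v = √(v_r² + v_t²) = √(109.3² + 94.371²) = √20852.4 = 144.4 km/s.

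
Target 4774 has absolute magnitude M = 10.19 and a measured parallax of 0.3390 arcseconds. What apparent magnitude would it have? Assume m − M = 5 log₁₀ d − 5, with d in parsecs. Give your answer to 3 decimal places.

m = 7.539

d = 1/p = 1/0.3390″ = 2.9499 pc.
m − M = 5 log₁₀ d − 5 = 5 log₁₀(2.9499) − 5 = 2.3490 − 5 = -2.6510.
m = M + (m − M) = 10.19 + (-2.6510) = 7.539.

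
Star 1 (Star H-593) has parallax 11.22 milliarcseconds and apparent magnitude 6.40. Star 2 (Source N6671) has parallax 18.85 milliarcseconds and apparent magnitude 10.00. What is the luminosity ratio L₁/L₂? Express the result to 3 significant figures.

d₁ = 1/p₁ = 1/0.01122″ = 89.127 pc; d₂ = 1/p₂ = 1/0.01885″ = 53.05 pc.
M₁ = m₁ − 5 log₁₀ d₁ + 5 = 6.40 − 9.7500 + 5 = 1.6500.
M₂ = 10.00 − 8.6234 + 5 = 6.3766.
L₁/L₂ = 10^(0.4(M₂ − M₁)) = 10^(0.4 × 4.7266) = 10^1.89064 = 77.739.

L₁/L₂ = 77.7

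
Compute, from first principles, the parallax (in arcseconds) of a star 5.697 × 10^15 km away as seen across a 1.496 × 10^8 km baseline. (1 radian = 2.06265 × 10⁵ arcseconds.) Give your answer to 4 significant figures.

0.005416 arcsec

θ ≈ B/d = (1.496 × 10^8) / (5.697 × 10^15) = 2.6259 × 10^-8 rad.
In arcseconds: 2.6259 × 10^-8 × 206265 = 0.0054163″.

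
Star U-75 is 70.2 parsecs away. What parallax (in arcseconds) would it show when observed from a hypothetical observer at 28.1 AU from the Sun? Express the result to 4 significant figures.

p (arcsec) = B (AU) / d (pc).
p = 28.1 / 70.2 = 0.40028 arcsec.

0.4003 arcsec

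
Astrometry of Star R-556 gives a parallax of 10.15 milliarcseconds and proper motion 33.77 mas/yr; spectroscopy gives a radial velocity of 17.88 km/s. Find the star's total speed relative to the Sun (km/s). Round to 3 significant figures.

23.8 km/s

d = 1/p = 1/0.01015″ = 98.522 pc.
μ = 33.77 mas/yr = 0.03377 ″/yr.
v_t = 4.740 μ d = 4.740 × 0.03377 × 98.522 = 15.77 km/s.
v = √(v_r² + v_t²) = √(17.88² + 15.77²) = √568.387 = 23.841 km/s.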